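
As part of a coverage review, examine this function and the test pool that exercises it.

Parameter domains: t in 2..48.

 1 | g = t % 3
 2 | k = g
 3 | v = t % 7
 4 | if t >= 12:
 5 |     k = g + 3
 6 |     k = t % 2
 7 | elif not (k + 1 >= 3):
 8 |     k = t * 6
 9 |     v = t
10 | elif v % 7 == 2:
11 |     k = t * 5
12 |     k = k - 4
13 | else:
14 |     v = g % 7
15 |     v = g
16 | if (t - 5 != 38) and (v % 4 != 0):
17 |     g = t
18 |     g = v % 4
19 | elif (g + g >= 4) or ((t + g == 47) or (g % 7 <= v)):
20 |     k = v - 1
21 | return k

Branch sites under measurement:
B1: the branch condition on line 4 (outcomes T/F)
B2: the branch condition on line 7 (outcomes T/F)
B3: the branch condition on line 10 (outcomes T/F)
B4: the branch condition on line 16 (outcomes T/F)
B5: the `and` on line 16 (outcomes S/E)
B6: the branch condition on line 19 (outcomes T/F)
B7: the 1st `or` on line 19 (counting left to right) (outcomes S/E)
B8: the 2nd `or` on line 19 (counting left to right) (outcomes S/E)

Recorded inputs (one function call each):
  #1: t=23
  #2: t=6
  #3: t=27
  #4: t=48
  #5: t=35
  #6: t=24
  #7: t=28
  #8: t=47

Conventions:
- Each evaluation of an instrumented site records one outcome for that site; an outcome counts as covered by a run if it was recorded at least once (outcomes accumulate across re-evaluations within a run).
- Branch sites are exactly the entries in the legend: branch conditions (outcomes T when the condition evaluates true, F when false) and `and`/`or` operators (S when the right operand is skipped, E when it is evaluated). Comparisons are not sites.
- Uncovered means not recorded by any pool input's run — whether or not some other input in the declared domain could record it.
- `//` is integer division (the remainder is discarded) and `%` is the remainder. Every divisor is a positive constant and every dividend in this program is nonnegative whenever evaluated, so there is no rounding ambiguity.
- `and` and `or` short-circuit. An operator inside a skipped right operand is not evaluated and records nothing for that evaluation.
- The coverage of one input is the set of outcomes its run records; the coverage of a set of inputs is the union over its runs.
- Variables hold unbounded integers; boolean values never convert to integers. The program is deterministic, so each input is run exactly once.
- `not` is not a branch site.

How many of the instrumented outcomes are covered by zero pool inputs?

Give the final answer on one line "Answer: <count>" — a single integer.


input #1 (t=23): events B1->T, B5->E, B4->T; covers B1=T, B4=T, B5=E
input #2 (t=6): events B1->F, B2->T, B5->E, B4->T; covers B1=F, B2=T, B4=T, B5=E
input #3 (t=27): events B1->T, B5->E, B4->T; covers B1=T, B4=T, B5=E
input #4 (t=48): events B1->T, B5->E, B4->T; covers B1=T, B4=T, B5=E
input #5 (t=35): events B1->T, B5->E, B4->F, B7->S, B6->T; covers B1=T, B4=F, B5=E, B6=T, B7=S
input #6 (t=24): events B1->T, B5->E, B4->T; covers B1=T, B4=T, B5=E
input #7 (t=28): events B1->T, B5->E, B4->F, B7->E, B8->E, B6->F; covers B1=T, B4=F, B5=E, B6=F, B7=E, B8=E
input #8 (t=47): events B1->T, B5->E, B4->T; covers B1=T, B4=T, B5=E
union over the pool: B1=T, B1=F, B2=T, B4=T, B4=F, B5=E, B6=T, B6=F, B7=S, B7=E, B8=E
uncovered (5 of 16): B2=F, B3=T, B3=F, B5=S, B8=S
Answer: 5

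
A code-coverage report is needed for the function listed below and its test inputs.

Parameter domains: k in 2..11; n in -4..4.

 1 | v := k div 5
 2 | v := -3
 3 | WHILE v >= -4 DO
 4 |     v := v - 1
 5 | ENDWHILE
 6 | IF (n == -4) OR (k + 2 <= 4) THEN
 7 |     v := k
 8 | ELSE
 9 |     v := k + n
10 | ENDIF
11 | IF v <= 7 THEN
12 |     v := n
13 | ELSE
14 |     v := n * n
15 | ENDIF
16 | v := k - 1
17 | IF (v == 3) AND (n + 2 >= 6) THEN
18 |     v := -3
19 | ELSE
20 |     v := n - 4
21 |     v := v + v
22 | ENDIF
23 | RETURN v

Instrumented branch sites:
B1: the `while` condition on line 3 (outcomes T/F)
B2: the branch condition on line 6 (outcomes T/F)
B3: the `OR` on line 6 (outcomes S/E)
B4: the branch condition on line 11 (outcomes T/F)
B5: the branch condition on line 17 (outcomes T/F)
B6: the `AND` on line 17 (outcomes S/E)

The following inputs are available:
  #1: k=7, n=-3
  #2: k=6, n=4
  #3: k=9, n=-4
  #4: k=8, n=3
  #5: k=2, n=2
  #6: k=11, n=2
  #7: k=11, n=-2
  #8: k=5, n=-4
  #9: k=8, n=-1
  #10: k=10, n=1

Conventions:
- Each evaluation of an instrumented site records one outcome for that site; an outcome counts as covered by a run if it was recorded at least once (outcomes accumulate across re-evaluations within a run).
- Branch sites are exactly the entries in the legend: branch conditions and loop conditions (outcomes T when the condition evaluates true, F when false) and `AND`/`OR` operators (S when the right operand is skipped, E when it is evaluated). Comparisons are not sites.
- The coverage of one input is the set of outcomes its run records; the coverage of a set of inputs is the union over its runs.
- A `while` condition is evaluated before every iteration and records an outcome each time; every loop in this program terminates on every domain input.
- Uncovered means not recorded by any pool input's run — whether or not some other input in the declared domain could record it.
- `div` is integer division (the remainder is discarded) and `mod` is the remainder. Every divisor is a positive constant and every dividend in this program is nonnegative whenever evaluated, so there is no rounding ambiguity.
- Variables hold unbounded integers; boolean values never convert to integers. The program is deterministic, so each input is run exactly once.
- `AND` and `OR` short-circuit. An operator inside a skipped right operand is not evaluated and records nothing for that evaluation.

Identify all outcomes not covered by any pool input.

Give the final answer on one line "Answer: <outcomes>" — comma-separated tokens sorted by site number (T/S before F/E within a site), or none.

input #1, k=7, n=-3: events B1->T, B1->T, B1->F, B3->E, B2->F, B4->T, B6->S, B5->F; outcomes B1=T, B1=F, B2=F, B3=E, B4=T, B5=F, B6=S
input #2, k=6, n=4: events B1->T, B1->T, B1->F, B3->E, B2->F, B4->F, B6->S, B5->F; outcomes B1=T, B1=F, B2=F, B3=E, B4=F, B5=F, B6=S
input #3, k=9, n=-4: events B1->T, B1->T, B1->F, B3->S, B2->T, B4->F, B6->S, B5->F; outcomes B1=T, B1=F, B2=T, B3=S, B4=F, B5=F, B6=S
input #4, k=8, n=3: events B1->T, B1->T, B1->F, B3->E, B2->F, B4->F, B6->S, B5->F; outcomes B1=T, B1=F, B2=F, B3=E, B4=F, B5=F, B6=S
input #5, k=2, n=2: events B1->T, B1->T, B1->F, B3->E, B2->T, B4->T, B6->S, B5->F; outcomes B1=T, B1=F, B2=T, B3=E, B4=T, B5=F, B6=S
input #6, k=11, n=2: events B1->T, B1->T, B1->F, B3->E, B2->F, B4->F, B6->S, B5->F; outcomes B1=T, B1=F, B2=F, B3=E, B4=F, B5=F, B6=S
input #7, k=11, n=-2: events B1->T, B1->T, B1->F, B3->E, B2->F, B4->F, B6->S, B5->F; outcomes B1=T, B1=F, B2=F, B3=E, B4=F, B5=F, B6=S
input #8, k=5, n=-4: events B1->T, B1->T, B1->F, B3->S, B2->T, B4->T, B6->S, B5->F; outcomes B1=T, B1=F, B2=T, B3=S, B4=T, B5=F, B6=S
input #9, k=8, n=-1: events B1->T, B1->T, B1->F, B3->E, B2->F, B4->T, B6->S, B5->F; outcomes B1=T, B1=F, B2=F, B3=E, B4=T, B5=F, B6=S
input #10, k=10, n=1: events B1->T, B1->T, B1->F, B3->E, B2->F, B4->F, B6->S, B5->F; outcomes B1=T, B1=F, B2=F, B3=E, B4=F, B5=F, B6=S
union over the pool: B1=T, B1=F, B2=T, B2=F, B3=S, B3=E, B4=T, B4=F, B5=F, B6=S
uncovered (2 of 12): B5=T, B6=E

Answer: B5=T, B6=E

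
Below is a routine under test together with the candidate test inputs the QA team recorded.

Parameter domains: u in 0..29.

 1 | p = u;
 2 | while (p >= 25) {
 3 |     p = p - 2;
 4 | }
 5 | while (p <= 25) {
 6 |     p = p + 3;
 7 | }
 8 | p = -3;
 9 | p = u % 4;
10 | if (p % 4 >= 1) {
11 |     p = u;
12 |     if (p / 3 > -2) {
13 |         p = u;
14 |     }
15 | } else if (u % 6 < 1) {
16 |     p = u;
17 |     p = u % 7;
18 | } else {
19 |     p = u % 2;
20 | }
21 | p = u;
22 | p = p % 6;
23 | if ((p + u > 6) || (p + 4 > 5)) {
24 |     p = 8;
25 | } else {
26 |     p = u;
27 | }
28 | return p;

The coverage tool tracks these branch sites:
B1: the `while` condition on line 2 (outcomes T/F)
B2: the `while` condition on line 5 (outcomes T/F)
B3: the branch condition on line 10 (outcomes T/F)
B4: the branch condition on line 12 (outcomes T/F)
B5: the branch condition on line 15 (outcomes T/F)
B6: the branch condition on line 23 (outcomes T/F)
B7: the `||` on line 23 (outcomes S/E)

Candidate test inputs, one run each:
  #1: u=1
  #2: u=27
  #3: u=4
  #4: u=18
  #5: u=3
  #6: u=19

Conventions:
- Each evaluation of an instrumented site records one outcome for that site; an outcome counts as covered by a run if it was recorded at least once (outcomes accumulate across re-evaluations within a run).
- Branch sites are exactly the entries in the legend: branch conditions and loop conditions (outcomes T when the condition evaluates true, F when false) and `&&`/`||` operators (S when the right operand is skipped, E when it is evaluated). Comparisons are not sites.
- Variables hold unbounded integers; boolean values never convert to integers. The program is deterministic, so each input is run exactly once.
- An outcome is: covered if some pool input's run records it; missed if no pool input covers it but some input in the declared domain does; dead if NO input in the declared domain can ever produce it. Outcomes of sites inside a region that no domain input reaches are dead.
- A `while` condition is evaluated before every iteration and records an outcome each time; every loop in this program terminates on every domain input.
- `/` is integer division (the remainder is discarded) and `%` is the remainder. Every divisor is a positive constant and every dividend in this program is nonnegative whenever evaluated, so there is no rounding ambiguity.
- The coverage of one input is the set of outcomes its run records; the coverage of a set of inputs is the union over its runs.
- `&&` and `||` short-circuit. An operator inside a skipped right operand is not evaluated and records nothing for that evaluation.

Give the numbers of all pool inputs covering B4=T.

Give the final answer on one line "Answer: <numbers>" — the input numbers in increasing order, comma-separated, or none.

input #1 (u=1): covers B4=T
input #2 (u=27): covers B4=T
input #3 (u=4): misses B4=T
input #4 (u=18): covers B4=T
input #5 (u=3): covers B4=T
input #6 (u=19): covers B4=T

Answer: 1, 2, 4, 5, 6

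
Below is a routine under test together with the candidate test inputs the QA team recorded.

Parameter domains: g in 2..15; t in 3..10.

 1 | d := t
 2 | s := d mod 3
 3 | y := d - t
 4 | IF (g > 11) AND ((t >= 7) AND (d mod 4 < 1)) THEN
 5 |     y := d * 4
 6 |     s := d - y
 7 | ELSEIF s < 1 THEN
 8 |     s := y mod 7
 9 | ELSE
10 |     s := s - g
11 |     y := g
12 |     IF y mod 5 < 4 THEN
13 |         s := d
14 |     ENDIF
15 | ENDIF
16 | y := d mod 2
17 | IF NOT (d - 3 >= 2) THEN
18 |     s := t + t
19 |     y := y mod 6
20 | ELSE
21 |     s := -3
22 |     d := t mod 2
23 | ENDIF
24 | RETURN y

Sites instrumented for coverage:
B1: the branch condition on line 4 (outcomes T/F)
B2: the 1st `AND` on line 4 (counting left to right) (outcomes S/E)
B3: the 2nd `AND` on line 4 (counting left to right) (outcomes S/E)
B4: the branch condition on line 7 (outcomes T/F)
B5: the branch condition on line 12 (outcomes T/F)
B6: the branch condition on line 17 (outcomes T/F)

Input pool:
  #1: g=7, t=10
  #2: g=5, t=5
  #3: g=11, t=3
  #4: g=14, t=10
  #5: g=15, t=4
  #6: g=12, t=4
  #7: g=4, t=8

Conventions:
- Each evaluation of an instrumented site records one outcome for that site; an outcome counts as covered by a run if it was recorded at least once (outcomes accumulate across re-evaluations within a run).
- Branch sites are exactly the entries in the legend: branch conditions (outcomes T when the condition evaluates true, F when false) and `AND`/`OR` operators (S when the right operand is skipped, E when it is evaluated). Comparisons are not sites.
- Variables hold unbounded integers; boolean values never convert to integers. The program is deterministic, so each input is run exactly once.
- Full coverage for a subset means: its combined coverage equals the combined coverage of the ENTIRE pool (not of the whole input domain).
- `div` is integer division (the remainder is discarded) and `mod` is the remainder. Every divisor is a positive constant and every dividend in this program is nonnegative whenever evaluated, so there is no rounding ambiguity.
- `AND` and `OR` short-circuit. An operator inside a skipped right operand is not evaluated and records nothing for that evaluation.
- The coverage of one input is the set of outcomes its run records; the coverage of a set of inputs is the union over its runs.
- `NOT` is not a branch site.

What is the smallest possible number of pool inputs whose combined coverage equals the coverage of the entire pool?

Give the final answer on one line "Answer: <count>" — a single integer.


input #1, g=7, t=10: events B2->S, B1->F, B4->F, B5->T, B6->F; outcomes B1=F, B2=S, B4=F, B5=T, B6=F
input #2, g=5, t=5: events B2->S, B1->F, B4->F, B5->T, B6->F; outcomes B1=F, B2=S, B4=F, B5=T, B6=F
input #3, g=11, t=3: events B2->S, B1->F, B4->T, B6->T; outcomes B1=F, B2=S, B4=T, B6=T
input #4, g=14, t=10: events B2->E, B3->E, B1->F, B4->F, B5->F, B6->F; outcomes B1=F, B2=E, B3=E, B4=F, B5=F, B6=F
input #5, g=15, t=4: events B2->E, B3->S, B1->F, B4->F, B5->T, B6->T; outcomes B1=F, B2=E, B3=S, B4=F, B5=T, B6=T
input #6, g=12, t=4: events B2->E, B3->S, B1->F, B4->F, B5->T, B6->T; outcomes B1=F, B2=E, B3=S, B4=F, B5=T, B6=T
input #7, g=4, t=8: events B2->S, B1->F, B4->F, B5->F, B6->F; outcomes B1=F, B2=S, B4=F, B5=F, B6=F
the full pool covers 11 outcomes: B1=F, B2=S, B2=E, B3=S, B3=E, B4=T, B4=F, B5=T, B5=F, B6=T, B6=F
every size-1 subset falls short of the 11 outcomes (best: 6/11)
every size-2 subset falls short of the 11 outcomes (best: 9/11)
size 3: inputs {3, 4, 5} cover all 11 outcomes, and no lexicographically smaller subset of this size does
Answer: 3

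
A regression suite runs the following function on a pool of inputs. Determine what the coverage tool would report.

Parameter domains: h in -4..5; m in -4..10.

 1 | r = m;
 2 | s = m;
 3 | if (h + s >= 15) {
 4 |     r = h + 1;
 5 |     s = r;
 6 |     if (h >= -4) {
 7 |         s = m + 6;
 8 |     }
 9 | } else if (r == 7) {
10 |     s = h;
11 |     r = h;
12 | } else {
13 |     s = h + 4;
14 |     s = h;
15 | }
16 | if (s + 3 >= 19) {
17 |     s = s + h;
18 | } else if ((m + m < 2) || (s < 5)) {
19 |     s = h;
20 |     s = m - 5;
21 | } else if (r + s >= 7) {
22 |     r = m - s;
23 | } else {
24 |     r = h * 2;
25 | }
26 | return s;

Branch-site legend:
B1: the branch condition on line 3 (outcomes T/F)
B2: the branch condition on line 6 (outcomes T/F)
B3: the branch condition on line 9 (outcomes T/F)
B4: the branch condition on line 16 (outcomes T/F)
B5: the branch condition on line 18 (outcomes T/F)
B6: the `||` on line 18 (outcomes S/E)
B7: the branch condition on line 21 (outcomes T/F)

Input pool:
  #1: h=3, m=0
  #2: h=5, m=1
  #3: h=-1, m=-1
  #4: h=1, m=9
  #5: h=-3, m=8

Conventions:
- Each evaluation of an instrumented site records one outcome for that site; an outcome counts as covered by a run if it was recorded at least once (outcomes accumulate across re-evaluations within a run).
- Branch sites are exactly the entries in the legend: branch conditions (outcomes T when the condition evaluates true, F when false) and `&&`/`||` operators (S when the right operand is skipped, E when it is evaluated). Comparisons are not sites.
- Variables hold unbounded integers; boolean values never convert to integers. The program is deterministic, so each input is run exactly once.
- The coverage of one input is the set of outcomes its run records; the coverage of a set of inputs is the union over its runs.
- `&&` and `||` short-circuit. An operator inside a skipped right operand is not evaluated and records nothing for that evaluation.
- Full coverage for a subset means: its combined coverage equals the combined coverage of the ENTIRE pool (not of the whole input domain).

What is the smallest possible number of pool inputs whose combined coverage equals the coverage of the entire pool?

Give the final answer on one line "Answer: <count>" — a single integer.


#1 (h=3, m=0) -> B1->F, B3->F, B4->F, B6->S, B5->T; covered: B1=F, B3=F, B4=F, B5=T, B6=S
#2 (h=5, m=1) -> B1->F, B3->F, B4->F, B6->E, B5->F, B7->F; covered: B1=F, B3=F, B4=F, B5=F, B6=E, B7=F
#3 (h=-1, m=-1) -> B1->F, B3->F, B4->F, B6->S, B5->T; covered: B1=F, B3=F, B4=F, B5=T, B6=S
#4 (h=1, m=9) -> B1->F, B3->F, B4->F, B6->E, B5->T; covered: B1=F, B3=F, B4=F, B5=T, B6=E
#5 (h=-3, m=8) -> B1->F, B3->F, B4->F, B6->E, B5->T; covered: B1=F, B3=F, B4=F, B5=T, B6=E
the full pool covers 8 outcomes: B1=F, B3=F, B4=F, B5=T, B5=F, B6=S, B6=E, B7=F
no size-1 subset reaches all 8 outcomes (best union: 6/8)
size 2: inputs {1, 2} cover all 8 outcomes, and no lexicographically smaller subset of this size does
Answer: 2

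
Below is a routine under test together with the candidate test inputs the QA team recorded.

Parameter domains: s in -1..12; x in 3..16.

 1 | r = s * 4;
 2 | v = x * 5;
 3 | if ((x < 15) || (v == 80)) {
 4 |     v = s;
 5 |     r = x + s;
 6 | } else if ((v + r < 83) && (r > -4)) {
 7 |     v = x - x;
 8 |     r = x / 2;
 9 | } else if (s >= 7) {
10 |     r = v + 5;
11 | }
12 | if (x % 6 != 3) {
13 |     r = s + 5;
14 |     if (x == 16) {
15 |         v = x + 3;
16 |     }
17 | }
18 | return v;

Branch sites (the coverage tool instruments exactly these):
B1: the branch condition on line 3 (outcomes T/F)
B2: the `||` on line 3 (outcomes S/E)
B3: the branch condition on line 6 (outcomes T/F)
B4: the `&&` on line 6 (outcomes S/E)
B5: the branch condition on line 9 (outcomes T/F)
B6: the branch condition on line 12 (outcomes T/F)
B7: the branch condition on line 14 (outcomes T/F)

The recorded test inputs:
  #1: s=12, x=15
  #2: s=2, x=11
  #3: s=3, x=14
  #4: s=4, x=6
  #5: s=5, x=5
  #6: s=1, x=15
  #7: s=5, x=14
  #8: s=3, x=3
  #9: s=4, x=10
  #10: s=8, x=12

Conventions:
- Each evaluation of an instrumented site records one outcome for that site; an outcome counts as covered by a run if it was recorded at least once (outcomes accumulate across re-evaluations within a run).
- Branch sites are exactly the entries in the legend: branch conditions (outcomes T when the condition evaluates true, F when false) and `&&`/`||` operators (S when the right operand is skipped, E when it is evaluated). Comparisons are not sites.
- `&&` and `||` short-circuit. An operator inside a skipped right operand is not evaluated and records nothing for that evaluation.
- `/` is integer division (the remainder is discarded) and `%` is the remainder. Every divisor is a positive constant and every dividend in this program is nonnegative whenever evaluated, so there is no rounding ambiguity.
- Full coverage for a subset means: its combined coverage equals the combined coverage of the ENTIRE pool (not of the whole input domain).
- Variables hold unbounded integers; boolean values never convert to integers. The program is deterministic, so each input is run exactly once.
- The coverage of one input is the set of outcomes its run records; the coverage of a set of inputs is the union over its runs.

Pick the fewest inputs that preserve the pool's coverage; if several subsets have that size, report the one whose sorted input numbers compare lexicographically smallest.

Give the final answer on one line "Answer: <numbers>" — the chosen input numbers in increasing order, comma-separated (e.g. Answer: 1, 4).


input #1, s=12, x=15: events B2->E, B1->F, B4->S, B3->F, B5->T, B6->F; outcomes B1=F, B2=E, B3=F, B4=S, B5=T, B6=F
input #2, s=2, x=11: events B2->S, B1->T, B6->T, B7->F; outcomes B1=T, B2=S, B6=T, B7=F
input #3, s=3, x=14: events B2->S, B1->T, B6->T, B7->F; outcomes B1=T, B2=S, B6=T, B7=F
input #4, s=4, x=6: events B2->S, B1->T, B6->T, B7->F; outcomes B1=T, B2=S, B6=T, B7=F
input #5, s=5, x=5: events B2->S, B1->T, B6->T, B7->F; outcomes B1=T, B2=S, B6=T, B7=F
input #6, s=1, x=15: events B2->E, B1->F, B4->E, B3->T, B6->F; outcomes B1=F, B2=E, B3=T, B4=E, B6=F
input #7, s=5, x=14: events B2->S, B1->T, B6->T, B7->F; outcomes B1=T, B2=S, B6=T, B7=F
input #8, s=3, x=3: events B2->S, B1->T, B6->F; outcomes B1=T, B2=S, B6=F
input #9, s=4, x=10: events B2->S, B1->T, B6->T, B7->F; outcomes B1=T, B2=S, B6=T, B7=F
input #10, s=8, x=12: events B2->S, B1->T, B6->T, B7->F; outcomes B1=T, B2=S, B6=T, B7=F
union over all inputs: B1=T, B1=F, B2=S, B2=E, B3=T, B3=F, B4=S, B4=E, B5=T, B6=T, B6=F, B7=F (12 outcomes)
size 1 is not enough: best union over all size-1 subsets is 6/12
size 2 is not enough: best union over all size-2 subsets is 10/12
at size 3, {1, 2, 6} reaches all 12 outcomes; every lexicographically earlier size-3 subset fails
Answer: 1, 2, 6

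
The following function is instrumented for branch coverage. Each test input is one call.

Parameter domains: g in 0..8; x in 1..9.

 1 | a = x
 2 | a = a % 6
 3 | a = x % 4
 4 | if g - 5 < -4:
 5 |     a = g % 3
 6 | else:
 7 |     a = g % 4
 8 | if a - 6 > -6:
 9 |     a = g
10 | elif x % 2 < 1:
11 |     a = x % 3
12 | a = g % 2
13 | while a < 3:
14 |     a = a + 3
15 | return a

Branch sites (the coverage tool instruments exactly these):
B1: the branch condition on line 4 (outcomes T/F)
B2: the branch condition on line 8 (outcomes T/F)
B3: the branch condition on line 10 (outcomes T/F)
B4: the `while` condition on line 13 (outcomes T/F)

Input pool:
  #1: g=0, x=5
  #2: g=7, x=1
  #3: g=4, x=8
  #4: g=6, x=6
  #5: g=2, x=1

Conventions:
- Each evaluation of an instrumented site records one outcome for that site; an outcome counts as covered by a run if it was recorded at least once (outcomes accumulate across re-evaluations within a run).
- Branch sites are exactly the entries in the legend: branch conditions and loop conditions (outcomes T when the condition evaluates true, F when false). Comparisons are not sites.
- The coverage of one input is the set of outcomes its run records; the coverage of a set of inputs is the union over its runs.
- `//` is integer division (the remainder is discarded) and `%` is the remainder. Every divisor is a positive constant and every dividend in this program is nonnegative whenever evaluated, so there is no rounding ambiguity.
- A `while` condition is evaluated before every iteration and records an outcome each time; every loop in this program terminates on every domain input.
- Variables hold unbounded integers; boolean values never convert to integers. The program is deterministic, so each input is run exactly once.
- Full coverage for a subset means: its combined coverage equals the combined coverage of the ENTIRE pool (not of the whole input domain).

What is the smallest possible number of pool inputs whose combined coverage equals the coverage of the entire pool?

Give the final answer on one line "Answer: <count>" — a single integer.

test 1 (g=0, x=5) fires B1->T, B2->F, B3->F, B4->T, B4->F; hits B1=T, B2=F, B3=F, B4=T, B4=F
test 2 (g=7, x=1) fires B1->F, B2->T, B4->T, B4->F; hits B1=F, B2=T, B4=T, B4=F
test 3 (g=4, x=8) fires B1->F, B2->F, B3->T, B4->T, B4->F; hits B1=F, B2=F, B3=T, B4=T, B4=F
test 4 (g=6, x=6) fires B1->F, B2->T, B4->T, B4->F; hits B1=F, B2=T, B4=T, B4=F
test 5 (g=2, x=1) fires B1->F, B2->T, B4->T, B4->F; hits B1=F, B2=T, B4=T, B4=F
the full pool covers 8 outcomes: B1=T, B1=F, B2=T, B2=F, B3=T, B3=F, B4=T, B4=F
every size-1 subset falls short of the 8 outcomes (best: 5/8)
every size-2 subset falls short of the 8 outcomes (best: 7/8)
inputs {1, 2, 3} (size 3) cover everything; no size-3 subset with a lexicographically smaller index list covers all 8

Answer: 3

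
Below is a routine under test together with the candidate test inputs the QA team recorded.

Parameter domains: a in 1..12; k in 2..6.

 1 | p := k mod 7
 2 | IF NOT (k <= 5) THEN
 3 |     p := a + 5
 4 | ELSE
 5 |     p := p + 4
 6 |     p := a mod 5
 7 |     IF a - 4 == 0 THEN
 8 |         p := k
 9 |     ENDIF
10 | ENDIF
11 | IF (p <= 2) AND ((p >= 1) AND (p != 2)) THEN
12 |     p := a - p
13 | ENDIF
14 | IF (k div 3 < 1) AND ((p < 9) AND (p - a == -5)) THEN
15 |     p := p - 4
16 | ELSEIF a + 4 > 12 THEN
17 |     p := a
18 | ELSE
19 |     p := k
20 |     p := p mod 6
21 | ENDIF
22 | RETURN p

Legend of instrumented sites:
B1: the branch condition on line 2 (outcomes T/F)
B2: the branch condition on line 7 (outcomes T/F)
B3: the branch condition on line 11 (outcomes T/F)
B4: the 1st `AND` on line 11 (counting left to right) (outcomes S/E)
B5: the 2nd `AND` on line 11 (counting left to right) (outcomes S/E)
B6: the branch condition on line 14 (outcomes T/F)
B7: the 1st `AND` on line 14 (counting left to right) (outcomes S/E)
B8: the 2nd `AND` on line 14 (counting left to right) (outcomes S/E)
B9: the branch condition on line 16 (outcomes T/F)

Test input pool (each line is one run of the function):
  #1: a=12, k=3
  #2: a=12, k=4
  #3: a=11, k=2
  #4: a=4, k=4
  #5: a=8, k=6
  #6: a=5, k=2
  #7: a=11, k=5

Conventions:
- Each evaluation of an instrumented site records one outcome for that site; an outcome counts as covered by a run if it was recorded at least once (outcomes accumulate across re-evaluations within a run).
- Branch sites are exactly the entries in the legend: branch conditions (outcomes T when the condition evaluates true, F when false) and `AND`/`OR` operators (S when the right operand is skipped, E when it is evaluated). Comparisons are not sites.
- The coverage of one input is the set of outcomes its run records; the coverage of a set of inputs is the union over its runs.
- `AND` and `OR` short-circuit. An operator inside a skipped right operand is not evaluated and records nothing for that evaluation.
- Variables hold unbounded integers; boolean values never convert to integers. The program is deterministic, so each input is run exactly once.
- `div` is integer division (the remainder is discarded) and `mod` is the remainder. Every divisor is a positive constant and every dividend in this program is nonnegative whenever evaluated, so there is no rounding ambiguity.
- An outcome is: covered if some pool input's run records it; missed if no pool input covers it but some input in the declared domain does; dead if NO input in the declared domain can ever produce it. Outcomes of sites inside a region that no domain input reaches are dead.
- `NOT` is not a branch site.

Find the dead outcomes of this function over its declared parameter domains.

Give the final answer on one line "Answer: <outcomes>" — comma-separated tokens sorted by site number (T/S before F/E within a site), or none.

sweeping the full domain (60 inputs) for each outcome:
  reachable outcomes have witnesses, e.g. B1=T (e.g. a=1, k=6), B1=F (e.g. a=1, k=2), B2=T (e.g. a=4, k=2), B2=F (e.g. a=1, k=2)

Answer: none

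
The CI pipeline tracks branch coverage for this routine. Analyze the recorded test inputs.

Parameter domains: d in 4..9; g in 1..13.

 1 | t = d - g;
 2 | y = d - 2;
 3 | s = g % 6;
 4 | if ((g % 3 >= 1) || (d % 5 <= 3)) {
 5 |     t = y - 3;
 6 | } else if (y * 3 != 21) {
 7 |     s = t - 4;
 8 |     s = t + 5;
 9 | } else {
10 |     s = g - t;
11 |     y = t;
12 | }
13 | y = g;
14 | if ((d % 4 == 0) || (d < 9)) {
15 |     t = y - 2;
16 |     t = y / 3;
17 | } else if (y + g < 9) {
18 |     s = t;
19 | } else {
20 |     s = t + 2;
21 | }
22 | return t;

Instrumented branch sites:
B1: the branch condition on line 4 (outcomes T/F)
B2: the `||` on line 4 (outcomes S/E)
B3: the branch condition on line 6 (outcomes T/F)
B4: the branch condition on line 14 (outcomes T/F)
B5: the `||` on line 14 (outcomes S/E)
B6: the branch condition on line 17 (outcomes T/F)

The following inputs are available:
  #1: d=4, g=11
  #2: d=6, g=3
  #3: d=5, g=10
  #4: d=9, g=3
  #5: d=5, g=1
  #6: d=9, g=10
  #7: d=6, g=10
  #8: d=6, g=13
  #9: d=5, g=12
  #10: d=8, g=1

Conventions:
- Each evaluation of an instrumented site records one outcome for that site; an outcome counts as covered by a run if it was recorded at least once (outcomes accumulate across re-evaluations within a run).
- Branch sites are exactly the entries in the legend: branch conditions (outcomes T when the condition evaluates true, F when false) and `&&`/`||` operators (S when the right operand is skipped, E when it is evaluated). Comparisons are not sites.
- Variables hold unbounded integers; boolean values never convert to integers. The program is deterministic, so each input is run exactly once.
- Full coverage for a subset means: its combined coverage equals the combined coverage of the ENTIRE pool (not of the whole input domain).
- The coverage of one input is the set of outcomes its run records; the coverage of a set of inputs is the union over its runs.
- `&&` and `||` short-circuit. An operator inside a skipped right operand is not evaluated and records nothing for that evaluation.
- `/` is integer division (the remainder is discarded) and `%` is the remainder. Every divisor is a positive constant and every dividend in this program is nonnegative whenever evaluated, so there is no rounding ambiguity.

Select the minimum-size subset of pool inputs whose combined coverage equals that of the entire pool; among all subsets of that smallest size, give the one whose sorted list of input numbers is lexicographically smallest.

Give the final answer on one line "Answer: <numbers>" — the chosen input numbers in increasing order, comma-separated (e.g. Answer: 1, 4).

run #1 (d=4, g=11) runs B2->S, B1->T, B5->S, B4->T; records B1=T, B2=S, B4=T, B5=S
run #2 (d=6, g=3) runs B2->E, B1->T, B5->E, B4->T; records B1=T, B2=E, B4=T, B5=E
run #3 (d=5, g=10) runs B2->S, B1->T, B5->E, B4->T; records B1=T, B2=S, B4=T, B5=E
run #4 (d=9, g=3) runs B2->E, B1->F, B3->F, B5->E, B4->F, B6->T; records B1=F, B2=E, B3=F, B4=F, B5=E, B6=T
run #5 (d=5, g=1) runs B2->S, B1->T, B5->E, B4->T; records B1=T, B2=S, B4=T, B5=E
run #6 (d=9, g=10) runs B2->S, B1->T, B5->E, B4->F, B6->F; records B1=T, B2=S, B4=F, B5=E, B6=F
run #7 (d=6, g=10) runs B2->S, B1->T, B5->E, B4->T; records B1=T, B2=S, B4=T, B5=E
run #8 (d=6, g=13) runs B2->S, B1->T, B5->E, B4->T; records B1=T, B2=S, B4=T, B5=E
run #9 (d=5, g=12) runs B2->E, B1->T, B5->E, B4->T; records B1=T, B2=E, B4=T, B5=E
run #10 (d=8, g=1) runs B2->S, B1->T, B5->S, B4->T; records B1=T, B2=S, B4=T, B5=S
union over all inputs: B1=T, B1=F, B2=S, B2=E, B3=F, B4=T, B4=F, B5=S, B5=E, B6=T, B6=F (11 outcomes)
size 1 is not enough: best union over all size-1 subsets is 6/11
size 2 is not enough: best union over all size-2 subsets is 10/11
at size 3, {1, 4, 6} reaches all 11 outcomes; every lexicographically earlier size-3 subset fails

Answer: 1, 4, 6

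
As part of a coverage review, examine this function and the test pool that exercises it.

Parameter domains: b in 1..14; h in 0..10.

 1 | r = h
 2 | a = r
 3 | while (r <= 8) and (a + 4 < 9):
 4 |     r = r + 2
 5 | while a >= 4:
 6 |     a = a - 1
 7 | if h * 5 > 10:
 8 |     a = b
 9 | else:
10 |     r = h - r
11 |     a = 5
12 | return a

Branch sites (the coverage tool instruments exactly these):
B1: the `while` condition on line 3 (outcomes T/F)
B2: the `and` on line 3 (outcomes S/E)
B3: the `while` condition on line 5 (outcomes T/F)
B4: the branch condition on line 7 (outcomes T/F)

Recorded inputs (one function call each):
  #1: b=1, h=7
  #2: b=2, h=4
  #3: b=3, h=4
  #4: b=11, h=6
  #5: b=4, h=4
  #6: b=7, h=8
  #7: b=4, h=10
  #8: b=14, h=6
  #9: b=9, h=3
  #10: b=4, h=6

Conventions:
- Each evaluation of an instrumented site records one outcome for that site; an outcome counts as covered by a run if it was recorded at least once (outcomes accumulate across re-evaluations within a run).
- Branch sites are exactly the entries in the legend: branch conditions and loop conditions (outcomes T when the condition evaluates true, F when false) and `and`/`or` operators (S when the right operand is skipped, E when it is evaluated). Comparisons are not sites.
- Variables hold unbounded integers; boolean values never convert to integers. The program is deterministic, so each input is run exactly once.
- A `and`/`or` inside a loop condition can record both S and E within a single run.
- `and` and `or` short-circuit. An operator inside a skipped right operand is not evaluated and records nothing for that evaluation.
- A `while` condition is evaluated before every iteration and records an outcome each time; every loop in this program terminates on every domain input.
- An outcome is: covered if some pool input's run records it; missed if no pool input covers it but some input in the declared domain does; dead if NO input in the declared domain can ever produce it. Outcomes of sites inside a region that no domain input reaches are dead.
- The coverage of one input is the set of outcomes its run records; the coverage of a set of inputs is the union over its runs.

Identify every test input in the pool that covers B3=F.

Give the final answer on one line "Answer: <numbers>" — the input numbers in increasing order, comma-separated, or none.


input #1 (b=1, h=7): records B3=F
input #2 (b=2, h=4): records B3=F
input #3 (b=3, h=4): records B3=F
input #4 (b=11, h=6): records B3=F
input #5 (b=4, h=4): records B3=F
input #6 (b=7, h=8): records B3=F
input #7 (b=4, h=10): records B3=F
input #8 (b=14, h=6): records B3=F
input #9 (b=9, h=3): records B3=F
input #10 (b=4, h=6): records B3=F
Answer: 1, 2, 3, 4, 5, 6, 7, 8, 9, 10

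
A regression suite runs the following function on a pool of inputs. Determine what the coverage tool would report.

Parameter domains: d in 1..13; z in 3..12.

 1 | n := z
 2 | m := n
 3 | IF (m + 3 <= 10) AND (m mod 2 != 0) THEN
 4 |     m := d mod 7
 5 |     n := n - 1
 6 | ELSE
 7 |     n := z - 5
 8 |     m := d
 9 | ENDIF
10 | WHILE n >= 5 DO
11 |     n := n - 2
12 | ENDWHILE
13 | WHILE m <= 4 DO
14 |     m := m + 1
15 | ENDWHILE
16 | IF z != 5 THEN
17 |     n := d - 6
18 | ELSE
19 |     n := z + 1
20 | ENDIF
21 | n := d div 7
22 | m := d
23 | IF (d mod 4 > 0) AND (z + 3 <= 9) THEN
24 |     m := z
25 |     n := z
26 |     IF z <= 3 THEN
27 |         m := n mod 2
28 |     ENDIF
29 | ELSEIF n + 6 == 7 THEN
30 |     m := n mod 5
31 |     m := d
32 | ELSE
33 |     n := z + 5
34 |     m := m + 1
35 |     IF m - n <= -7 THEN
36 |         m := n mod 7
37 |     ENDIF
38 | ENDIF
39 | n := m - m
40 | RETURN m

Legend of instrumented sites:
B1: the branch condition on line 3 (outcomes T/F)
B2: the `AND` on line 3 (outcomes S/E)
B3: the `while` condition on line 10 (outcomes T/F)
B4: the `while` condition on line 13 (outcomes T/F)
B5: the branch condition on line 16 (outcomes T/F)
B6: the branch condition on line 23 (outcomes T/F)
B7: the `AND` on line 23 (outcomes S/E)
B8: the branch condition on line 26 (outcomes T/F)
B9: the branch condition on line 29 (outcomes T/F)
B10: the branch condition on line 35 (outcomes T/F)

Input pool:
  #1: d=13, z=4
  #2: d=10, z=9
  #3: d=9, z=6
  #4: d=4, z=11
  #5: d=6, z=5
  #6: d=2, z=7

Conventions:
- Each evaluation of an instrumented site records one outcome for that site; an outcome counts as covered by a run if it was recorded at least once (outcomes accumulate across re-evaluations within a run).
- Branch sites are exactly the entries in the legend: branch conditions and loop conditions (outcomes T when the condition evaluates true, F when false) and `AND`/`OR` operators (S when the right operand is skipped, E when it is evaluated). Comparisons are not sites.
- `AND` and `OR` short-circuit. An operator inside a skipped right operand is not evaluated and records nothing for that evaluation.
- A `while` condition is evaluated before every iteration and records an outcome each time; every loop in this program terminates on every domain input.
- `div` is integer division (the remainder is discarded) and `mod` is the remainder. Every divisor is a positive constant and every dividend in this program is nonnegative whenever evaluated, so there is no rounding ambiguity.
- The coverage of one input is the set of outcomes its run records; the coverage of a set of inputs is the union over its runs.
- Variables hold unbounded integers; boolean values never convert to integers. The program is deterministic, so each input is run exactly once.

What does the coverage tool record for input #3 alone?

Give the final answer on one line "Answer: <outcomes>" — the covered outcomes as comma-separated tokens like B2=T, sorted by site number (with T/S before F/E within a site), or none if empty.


Running input #3 (d=9, z=6), event by event:
  B2->E, B1->F, B3->F, B4->F, B5->T, B7->E, B6->T, B8->F
distinct outcomes covered: B1=F, B2=E, B3=F, B4=F, B5=T, B6=T, B7=E, B8=F
Answer: B1=F, B2=E, B3=F, B4=F, B5=T, B6=T, B7=E, B8=F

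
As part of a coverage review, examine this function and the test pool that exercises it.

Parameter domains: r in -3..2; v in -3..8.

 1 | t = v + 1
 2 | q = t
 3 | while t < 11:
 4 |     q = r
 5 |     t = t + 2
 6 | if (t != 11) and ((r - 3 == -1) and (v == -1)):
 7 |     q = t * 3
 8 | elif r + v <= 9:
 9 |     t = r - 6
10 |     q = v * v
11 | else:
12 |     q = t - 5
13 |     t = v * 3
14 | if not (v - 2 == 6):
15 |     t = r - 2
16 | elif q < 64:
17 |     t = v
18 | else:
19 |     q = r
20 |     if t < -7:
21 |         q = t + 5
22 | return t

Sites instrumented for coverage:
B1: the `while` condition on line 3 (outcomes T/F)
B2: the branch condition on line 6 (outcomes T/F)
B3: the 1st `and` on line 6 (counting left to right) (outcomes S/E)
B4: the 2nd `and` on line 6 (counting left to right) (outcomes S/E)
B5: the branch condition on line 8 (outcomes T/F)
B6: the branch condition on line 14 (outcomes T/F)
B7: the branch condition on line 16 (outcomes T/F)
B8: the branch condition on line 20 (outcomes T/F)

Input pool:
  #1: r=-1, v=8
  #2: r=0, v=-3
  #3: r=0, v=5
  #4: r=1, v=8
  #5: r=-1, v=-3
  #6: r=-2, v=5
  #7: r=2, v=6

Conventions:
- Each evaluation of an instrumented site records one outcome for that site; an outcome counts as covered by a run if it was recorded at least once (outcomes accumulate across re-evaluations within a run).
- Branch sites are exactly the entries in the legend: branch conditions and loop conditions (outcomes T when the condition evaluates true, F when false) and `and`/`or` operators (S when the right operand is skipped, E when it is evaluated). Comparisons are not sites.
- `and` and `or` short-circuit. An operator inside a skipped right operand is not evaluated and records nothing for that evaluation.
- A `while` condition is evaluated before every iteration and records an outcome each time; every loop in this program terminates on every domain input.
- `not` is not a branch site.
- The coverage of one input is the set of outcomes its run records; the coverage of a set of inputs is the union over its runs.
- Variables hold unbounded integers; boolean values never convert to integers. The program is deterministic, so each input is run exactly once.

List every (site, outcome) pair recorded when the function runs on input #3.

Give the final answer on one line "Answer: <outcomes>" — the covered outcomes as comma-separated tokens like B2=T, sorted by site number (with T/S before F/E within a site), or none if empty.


Simulating input #3 (r=0, v=5) step by step:
  B1->T, B1->T, B1->T, B1->F, B3->E, B4->S, B2->F, B5->T, B6->T
as a set, this run covers: B1=T, B1=F, B2=F, B3=E, B4=S, B5=T, B6=T
Answer: B1=T, B1=F, B2=F, B3=E, B4=S, B5=T, B6=T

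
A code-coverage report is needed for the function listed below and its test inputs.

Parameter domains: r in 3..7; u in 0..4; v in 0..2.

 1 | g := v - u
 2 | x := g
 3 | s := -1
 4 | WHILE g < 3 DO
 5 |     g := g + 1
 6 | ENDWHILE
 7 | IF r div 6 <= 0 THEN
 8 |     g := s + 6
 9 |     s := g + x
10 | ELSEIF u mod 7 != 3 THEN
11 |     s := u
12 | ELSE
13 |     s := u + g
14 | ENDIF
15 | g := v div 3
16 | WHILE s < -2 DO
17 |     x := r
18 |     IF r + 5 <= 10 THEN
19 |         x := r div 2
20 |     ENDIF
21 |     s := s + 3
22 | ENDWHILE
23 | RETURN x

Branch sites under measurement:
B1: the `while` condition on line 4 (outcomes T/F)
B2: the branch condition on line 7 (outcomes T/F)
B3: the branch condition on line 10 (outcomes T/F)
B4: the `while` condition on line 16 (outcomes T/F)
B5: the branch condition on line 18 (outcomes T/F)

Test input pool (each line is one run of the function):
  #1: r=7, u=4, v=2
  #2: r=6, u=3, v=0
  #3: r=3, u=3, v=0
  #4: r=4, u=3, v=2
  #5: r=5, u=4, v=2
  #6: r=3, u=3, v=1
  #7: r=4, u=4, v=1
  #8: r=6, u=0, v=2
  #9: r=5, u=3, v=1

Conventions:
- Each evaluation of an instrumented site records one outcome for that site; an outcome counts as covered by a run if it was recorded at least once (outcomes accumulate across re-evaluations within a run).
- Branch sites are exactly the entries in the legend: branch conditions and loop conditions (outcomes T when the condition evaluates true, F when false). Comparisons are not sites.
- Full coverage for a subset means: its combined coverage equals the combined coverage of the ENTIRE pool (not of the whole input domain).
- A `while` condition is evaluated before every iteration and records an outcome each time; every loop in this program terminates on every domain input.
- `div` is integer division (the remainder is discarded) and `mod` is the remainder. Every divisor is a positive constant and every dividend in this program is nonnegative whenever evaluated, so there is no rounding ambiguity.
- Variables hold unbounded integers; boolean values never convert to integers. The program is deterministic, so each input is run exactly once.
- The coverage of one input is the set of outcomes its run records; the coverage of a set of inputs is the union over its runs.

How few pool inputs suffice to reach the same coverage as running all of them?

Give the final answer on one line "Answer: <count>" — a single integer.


input #1, r=7, u=4, v=2: outcomes B1=T, B1=F, B2=F, B3=T, B4=F
input #2, r=6, u=3, v=0: outcomes B1=T, B1=F, B2=F, B3=F, B4=F
input #3, r=3, u=3, v=0: outcomes B1=T, B1=F, B2=T, B4=F
input #4, r=4, u=3, v=2: outcomes B1=T, B1=F, B2=T, B4=F
input #5, r=5, u=4, v=2: outcomes B1=T, B1=F, B2=T, B4=F
input #6, r=3, u=3, v=1: outcomes B1=T, B1=F, B2=T, B4=F
input #7, r=4, u=4, v=1: outcomes B1=T, B1=F, B2=T, B4=F
input #8, r=6, u=0, v=2: outcomes B1=T, B1=F, B2=F, B3=T, B4=F
input #9, r=5, u=3, v=1: outcomes B1=T, B1=F, B2=T, B4=F
together the pool reaches 7 outcomes: B1=T, B1=F, B2=T, B2=F, B3=T, B3=F, B4=F
every size-1 subset falls short of the 7 outcomes (best: 5/7)
every size-2 subset falls short of the 7 outcomes (best: 6/7)
the canonical winner is {1, 2, 3}: size 3, full 7-outcome coverage, earliest index list among size-3 covers
Answer: 3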